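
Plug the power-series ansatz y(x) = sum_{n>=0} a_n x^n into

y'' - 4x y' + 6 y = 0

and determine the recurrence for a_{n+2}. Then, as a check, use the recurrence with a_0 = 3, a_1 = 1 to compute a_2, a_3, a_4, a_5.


Substitute y = sum_n a_n x^n.
y''(x) has coefficient (n+2)(n+1) a_{n+2} at x^n;
-4 x y'(x) has coefficient -4 n a_n at x^n (shift);
6 y(x) has coefficient 6 a_n at x^n.
Matching x^n: (n+2)(n+1) a_{n+2} + (-4n + 6) a_n = 0.
Thus a_{n+2} = (4n - 6) / ((n+1)(n+2)) * a_n.

Check with a_0 = 3, a_1 = 1 (apply the recurrence for n = 0, 1, 2, 3): a_0 = 3, a_1 = 1, a_2 = -9, a_3 = -1/3, a_4 = -3/2, a_5 = -1/10.

a_(n+2) = (4n - 6) / ((n+1)(n+2)) * a_n; check: a_0 = 3, a_1 = 1, a_2 = -9, a_3 = -1/3, a_4 = -3/2, a_5 = -1/10


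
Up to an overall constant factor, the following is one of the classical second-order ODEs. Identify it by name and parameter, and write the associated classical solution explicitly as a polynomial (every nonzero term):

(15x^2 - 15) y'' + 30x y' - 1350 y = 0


All three coefficients share the factor -15; dividing through by -15 gives  (1 - x^2) y'' - 2x y' + 90 y = 0.
This matches the Legendre equation (1 - x^2) y'' - 2x y' + n(n+1) y = 0 (note the -2x y' term) with n(n+1) = 90, so n = 9; the polynomial solution is P_9(x).
With y = sum_k a_k x^k, matching x^k gives (k+2)(k+1) a_{k+2} = [k(k+1) - n(n+1)] a_k = (k - 9)(k + 10) a_k. The right side vanishes at k = 9, so the series with the parity of 9 terminates at degree 9.
Standard normalization (P_n(1) = 1): leading coefficient (2n)!/(2^n (n!)^2) = 6402373705728000/(512*131681894400) = 12155/128, so a_9 = 12155/128. Work downward with a_k = (k+1)(k+2) a_{k+2} / ((k - 9)(k + 10)):
  a_7 = (8)(9)(12155/128) / ((7 - 9)(7 + 10)) = (109395/16)/(-34) = -6435/32
  a_5 = (6)(7)(-6435/32) / ((5 - 9)(5 + 10)) = (-135135/16)/(-60) = 9009/64
  a_3 = (4)(5)(9009/64) / ((3 - 9)(3 + 10)) = (45045/16)/(-78) = -1155/32
  a_1 = (2)(3)(-1155/32) / ((1 - 9)(1 + 10)) = (-3465/16)/(-88) = 315/128
Hence P_9(x) = 12155 x^9/128 - 6435 x^7/32 + 9009 x^5/64 - 1155 x^3/32 + 315 x/128.

P_9(x); series = 12155 x^9/128 - 6435 x^7/32 + 9009 x^5/64 - 1155 x^3/32 + 315 x/128


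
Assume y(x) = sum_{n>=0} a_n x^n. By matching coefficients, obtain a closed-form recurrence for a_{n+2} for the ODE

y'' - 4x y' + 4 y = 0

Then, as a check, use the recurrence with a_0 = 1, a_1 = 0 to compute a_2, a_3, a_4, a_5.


Substitute y = sum_n a_n x^n.
y''(x) has coefficient (n+2)(n+1) a_{n+2} at x^n;
-4 x y'(x) has coefficient -4 n a_n at x^n (shift);
4 y(x) has coefficient 4 a_n at x^n.
Matching x^n: (n+2)(n+1) a_{n+2} + (-4n + 4) a_n = 0.
Thus a_{n+2} = (4n - 4) / ((n+1)(n+2)) * a_n.

Check with a_0 = 1, a_1 = 0 (apply the recurrence for n = 0, 1, 2, 3): a_0 = 1, a_1 = 0, a_2 = -2, a_3 = 0, a_4 = -2/3, a_5 = 0.

a_(n+2) = (4n - 4) / ((n+1)(n+2)) * a_n; check: a_0 = 1, a_1 = 0, a_2 = -2, a_3 = 0, a_4 = -2/3, a_5 = 0


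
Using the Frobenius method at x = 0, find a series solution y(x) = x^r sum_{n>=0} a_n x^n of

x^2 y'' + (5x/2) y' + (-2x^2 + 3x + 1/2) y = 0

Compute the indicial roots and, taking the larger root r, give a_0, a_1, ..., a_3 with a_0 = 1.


Write in Frobenius form y'' + (p(x)/x) y' + (q(x)/x^2) y = 0:
  p(x) = 5/2,  q(x) = -2x^2 + 3x + 1/2.
Indicial equation: r(r-1) + (5/2) r + (1/2) = 0 -> roots r_1 = -1/2, r_2 = -1.
Take r = r_1 = -1/2. Let y(x) = x^r sum_{n>=0} a_n x^n with a_0 = 1.
Substitute y = x^r sum a_n x^n and match x^{r+n}. The recurrence is
  D(n) a_n + 3 a_{n-1} - 2 a_{n-2} = 0,  where D(n) = (r+n)(r+n-1) + (5/2)(r+n) + (1/2).
  a_n = [-3 a_{n-1} + 2 a_{n-2}] / D(n).
Since the indicial polynomial factors as (r - r_1)(r - r_2), D(n) = (r_1 + n - r_1)(r_1 + n - r_2) = n(n + 1/2).
Evaluating step by step (a_0 = 1):
  n = 1: D(1) = 1(1 + 1/2) = 3/2; numerator = -3(1) = -3; a_1 = (-3)/(3/2) = -2
  n = 2: D(2) = 2(2 + 1/2) = 5; numerator = -3(-2) + 2(1) = 8; a_2 = (8)/(5) = 8/5
  n = 3: D(3) = 3(3 + 1/2) = 21/2; numerator = -3(8/5) + 2(-2) = -44/5; a_3 = (-44/5)/(21/2) = -88/105

r = -1/2; a_0 = 1; a_1 = -2; a_2 = 8/5; a_3 = -88/105


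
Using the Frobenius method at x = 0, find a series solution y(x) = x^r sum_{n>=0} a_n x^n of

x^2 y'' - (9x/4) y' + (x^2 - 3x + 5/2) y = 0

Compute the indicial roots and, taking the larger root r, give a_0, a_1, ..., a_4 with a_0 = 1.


Write in Frobenius form y'' + (p(x)/x) y' + (q(x)/x^2) y = 0:
  p(x) = -9/4,  q(x) = x^2 - 3x + 5/2.
Indicial equation: r(r-1) + (-9/4) r + (5/2) = 0 -> roots r_1 = 2, r_2 = 5/4.
Take r = r_1 = 2. Let y(x) = x^r sum_{n>=0} a_n x^n with a_0 = 1.
Substitute y = x^r sum a_n x^n and match x^{r+n}. The recurrence is
  D(n) a_n - 3 a_{n-1} + 1 a_{n-2} = 0,  where D(n) = (r+n)(r+n-1) + (-9/4)(r+n) + (5/2).
  a_n = [3 a_{n-1} - 1 a_{n-2}] / D(n).
Since the indicial polynomial factors as (r - r_1)(r - r_2), D(n) = (r_1 + n - r_1)(r_1 + n - r_2) = n(n + 3/4).
Evaluating step by step (a_0 = 1):
  n = 1: D(1) = 1(1 + 3/4) = 7/4; numerator = 3(1) = 3; a_1 = (3)/(7/4) = 12/7
  n = 2: D(2) = 2(2 + 3/4) = 11/2; numerator = 3(12/7) - 1(1) = 29/7; a_2 = (29/7)/(11/2) = 58/77
  n = 3: D(3) = 3(3 + 3/4) = 45/4; numerator = 3(58/77) - 1(12/7) = 6/11; a_3 = (6/11)/(45/4) = 8/165
  n = 4: D(4) = 4(4 + 3/4) = 19; numerator = 3(8/165) - 1(58/77) = -234/385; a_4 = (-234/385)/(19) = -234/7315

r = 2; a_0 = 1; a_1 = 12/7; a_2 = 58/77; a_3 = 8/165; a_4 = -234/7315


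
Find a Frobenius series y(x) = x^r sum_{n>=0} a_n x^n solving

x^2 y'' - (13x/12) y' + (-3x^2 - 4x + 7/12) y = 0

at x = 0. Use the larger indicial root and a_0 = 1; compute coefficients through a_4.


Write in Frobenius form y'' + (p(x)/x) y' + (q(x)/x^2) y = 0:
  p(x) = -13/12,  q(x) = -3x^2 - 4x + 7/12.
Indicial equation: r(r-1) + (-13/12) r + (7/12) = 0 -> roots r_1 = 7/4, r_2 = 1/3.
Take r = r_1 = 7/4. Let y(x) = x^r sum_{n>=0} a_n x^n with a_0 = 1.
Substitute y = x^r sum a_n x^n and match x^{r+n}. The recurrence is
  D(n) a_n - 4 a_{n-1} - 3 a_{n-2} = 0,  where D(n) = (r+n)(r+n-1) + (-13/12)(r+n) + (7/12).
  a_n = [4 a_{n-1} + 3 a_{n-2}] / D(n).
Since the indicial polynomial factors as (r - r_1)(r - r_2), D(n) = (r_1 + n - r_1)(r_1 + n - r_2) = n(n + 17/12).
Evaluating step by step (a_0 = 1):
  n = 1: D(1) = 1(1 + 17/12) = 29/12; numerator = 4(1) = 4; a_1 = (4)/(29/12) = 48/29
  n = 2: D(2) = 2(2 + 17/12) = 41/6; numerator = 4(48/29) + 3(1) = 279/29; a_2 = (279/29)/(41/6) = 1674/1189
  n = 3: D(3) = 3(3 + 17/12) = 53/4; numerator = 4(1674/1189) + 3(48/29) = 12600/1189; a_3 = (12600/1189)/(53/4) = 50400/63017
  n = 4: D(4) = 4(4 + 17/12) = 65/3; numerator = 4(50400/63017) + 3(1674/1189) = 467766/63017; a_4 = (467766/63017)/(65/3) = 107946/315085

r = 7/4; a_0 = 1; a_1 = 48/29; a_2 = 1674/1189; a_3 = 50400/63017; a_4 = 107946/315085


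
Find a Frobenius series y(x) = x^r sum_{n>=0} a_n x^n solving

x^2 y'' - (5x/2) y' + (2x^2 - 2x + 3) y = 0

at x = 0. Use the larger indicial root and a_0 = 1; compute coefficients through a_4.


Write in Frobenius form y'' + (p(x)/x) y' + (q(x)/x^2) y = 0:
  p(x) = -5/2,  q(x) = 2x^2 - 2x + 3.
Indicial equation: r(r-1) + (-5/2) r + (3) = 0 -> roots r_1 = 2, r_2 = 3/2.
Take r = r_1 = 2. Let y(x) = x^r sum_{n>=0} a_n x^n with a_0 = 1.
Substitute y = x^r sum a_n x^n and match x^{r+n}. The recurrence is
  D(n) a_n - 2 a_{n-1} + 2 a_{n-2} = 0,  where D(n) = (r+n)(r+n-1) + (-5/2)(r+n) + (3).
  a_n = [2 a_{n-1} - 2 a_{n-2}] / D(n).
Since the indicial polynomial factors as (r - r_1)(r - r_2), D(n) = (r_1 + n - r_1)(r_1 + n - r_2) = n(n + 1/2).
Evaluating step by step (a_0 = 1):
  n = 1: D(1) = 1(1 + 1/2) = 3/2; numerator = 2(1) = 2; a_1 = (2)/(3/2) = 4/3
  n = 2: D(2) = 2(2 + 1/2) = 5; numerator = 2(4/3) - 2(1) = 2/3; a_2 = (2/3)/(5) = 2/15
  n = 3: D(3) = 3(3 + 1/2) = 21/2; numerator = 2(2/15) - 2(4/3) = -12/5; a_3 = (-12/5)/(21/2) = -8/35
  n = 4: D(4) = 4(4 + 1/2) = 18; numerator = 2(-8/35) - 2(2/15) = -76/105; a_4 = (-76/105)/(18) = -38/945

r = 2; a_0 = 1; a_1 = 4/3; a_2 = 2/15; a_3 = -8/35; a_4 = -38/945


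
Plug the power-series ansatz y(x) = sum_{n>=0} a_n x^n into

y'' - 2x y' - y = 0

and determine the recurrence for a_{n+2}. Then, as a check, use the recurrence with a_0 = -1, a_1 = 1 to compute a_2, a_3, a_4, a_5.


Substitute y = sum_n a_n x^n.
y''(x) has coefficient (n+2)(n+1) a_{n+2} at x^n;
-2 x y'(x) has coefficient -2 n a_n at x^n (shift);
-y(x) has coefficient -1 a_n at x^n.
Matching x^n: (n+2)(n+1) a_{n+2} + (-2n - 1) a_n = 0.
Thus a_{n+2} = (2n + 1) / ((n+1)(n+2)) * a_n.

Check with a_0 = -1, a_1 = 1 (apply the recurrence for n = 0, 1, 2, 3): a_0 = -1, a_1 = 1, a_2 = -1/2, a_3 = 1/2, a_4 = -5/24, a_5 = 7/40.

a_(n+2) = (2n + 1) / ((n+1)(n+2)) * a_n; check: a_0 = -1, a_1 = 1, a_2 = -1/2, a_3 = 1/2, a_4 = -5/24, a_5 = 7/40


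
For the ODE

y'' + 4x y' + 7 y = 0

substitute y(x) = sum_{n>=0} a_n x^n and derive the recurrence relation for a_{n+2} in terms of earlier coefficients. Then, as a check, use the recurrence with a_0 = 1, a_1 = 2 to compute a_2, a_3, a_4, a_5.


Substitute y = sum_n a_n x^n.
y''(x) has coefficient (n+2)(n+1) a_{n+2} at x^n;
4 x y'(x) has coefficient 4 n a_n at x^n (shift);
7 y(x) has coefficient 7 a_n at x^n.
Matching x^n: (n+2)(n+1) a_{n+2} + (4n + 7) a_n = 0.
Thus a_{n+2} = (-4n - 7) / ((n+1)(n+2)) * a_n.

Check with a_0 = 1, a_1 = 2 (apply the recurrence for n = 0, 1, 2, 3): a_0 = 1, a_1 = 2, a_2 = -7/2, a_3 = -11/3, a_4 = 35/8, a_5 = 209/60.

a_(n+2) = (-4n - 7) / ((n+1)(n+2)) * a_n; check: a_0 = 1, a_1 = 2, a_2 = -7/2, a_3 = -11/3, a_4 = 35/8, a_5 = 209/60


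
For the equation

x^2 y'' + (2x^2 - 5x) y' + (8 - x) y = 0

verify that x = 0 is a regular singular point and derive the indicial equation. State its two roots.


Divide by x^2 to reach normal form y'' + P_1(x) y' + P_2(x) y = 0 with P_1(x) = 2 - 5/x and P_2(x) = -1/x + 8/x^2.
x = 0 is a singular point because the y'-coefficient 2 - 5/x has a pole at x = 0 and the y-coefficient -1/x + 8/x^2 has a pole at x = 0.
It is a regular singular point because x P_1(x) = p(x) = 2x - 5 and x^2 P_2(x) = q(x) = 8 - x are polynomials, hence analytic at x = 0.
p(0) = -5,  q(0) = 8.
Indicial equation: r(r-1) + p(0) r + q(0) = 0, i.e. r^2 + (p(0) - 1) r + q(0) = 0, i.e. r^2 - 6 r + 8 = 0.
Discriminant: (-6)^2 - 4(8) = 4, so r = (6 ± 2)/2.
Solving: r_1 = 4, r_2 = 2.

indicial: r^2 - 6 r + 8 = 0; roots r_1 = 4, r_2 = 2


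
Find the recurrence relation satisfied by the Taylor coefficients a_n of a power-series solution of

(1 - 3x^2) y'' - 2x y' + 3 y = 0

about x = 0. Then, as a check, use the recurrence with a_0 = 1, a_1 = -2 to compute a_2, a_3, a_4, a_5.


Substitute y = sum_n a_n x^n.
(1 - 3 x^2) y'' contributes (n+2)(n+1) a_{n+2} - 3 n(n-1) a_n at x^n.
-2 x y'(x) contributes -2 n a_n at x^n.
3 y(x) contributes 3 a_n at x^n.
Matching x^n: (n+2)(n+1) a_{n+2} + (-3 n(n-1) - 2 n + 3) a_n = 0.
Thus a_{n+2} = (3 n(n-1) + 2 n - 3) / ((n+1)(n+2)) * a_n.

Check with a_0 = 1, a_1 = -2 (apply the recurrence for n = 0, 1, 2, 3): a_0 = 1, a_1 = -2, a_2 = -3/2, a_3 = 1/3, a_4 = -7/8, a_5 = 7/20.

a_(n+2) = (3 n(n-1) + 2 n - 3) / ((n+1)(n+2)) * a_n; check: a_0 = 1, a_1 = -2, a_2 = -3/2, a_3 = 1/3, a_4 = -7/8, a_5 = 7/20


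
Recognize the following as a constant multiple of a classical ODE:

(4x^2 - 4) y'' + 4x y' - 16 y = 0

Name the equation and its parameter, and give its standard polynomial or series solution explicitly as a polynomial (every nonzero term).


All three coefficients share the factor -4; dividing through by -4 gives  (1 - x^2) y'' - x y' + 4 y = 0.
This matches the Chebyshev equation (1 - x^2) y'' - x y' + n^2 y = 0 (note the -x y' term, not -2x y') with n^2 = 4, so n = 2; the polynomial solution is T_2(x).
With y = sum_k a_k x^k, matching x^k gives (k+2)(k+1) a_{k+2} = (k^2 - n^2) a_k = (k - 2)(k + 2) a_k. The right side vanishes at k = 2, so the series with the parity of 2 terminates at degree 2.
Standard normalization: leading coefficient of T_n is 2^(n-1), so a_2 = 2^1 = 2. Work downward with a_k = (k+1)(k+2) a_{k+2} / ((k - 2)(k + 2)):
  a_0 = (1)(2)(2) / ((0 - 2)(0 + 2)) = 4/(-4) = -1
Hence T_2(x) = 2 x^2 - 1.

T_2(x); series = 2 x^2 - 1


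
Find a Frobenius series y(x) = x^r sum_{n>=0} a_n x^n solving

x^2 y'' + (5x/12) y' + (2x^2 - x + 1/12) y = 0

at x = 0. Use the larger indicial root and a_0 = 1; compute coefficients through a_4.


Write in Frobenius form y'' + (p(x)/x) y' + (q(x)/x^2) y = 0:
  p(x) = 5/12,  q(x) = 2x^2 - x + 1/12.
Indicial equation: r(r-1) + (5/12) r + (1/12) = 0 -> roots r_1 = 1/3, r_2 = 1/4.
Take r = r_1 = 1/3. Let y(x) = x^r sum_{n>=0} a_n x^n with a_0 = 1.
Substitute y = x^r sum a_n x^n and match x^{r+n}. The recurrence is
  D(n) a_n - 1 a_{n-1} + 2 a_{n-2} = 0,  where D(n) = (r+n)(r+n-1) + (5/12)(r+n) + (1/12).
  a_n = [1 a_{n-1} - 2 a_{n-2}] / D(n).
Since the indicial polynomial factors as (r - r_1)(r - r_2), D(n) = (r_1 + n - r_1)(r_1 + n - r_2) = n(n + 1/12).
Evaluating step by step (a_0 = 1):
  n = 1: D(1) = 1(1 + 1/12) = 13/12; numerator = 1(1) = 1; a_1 = (1)/(13/12) = 12/13
  n = 2: D(2) = 2(2 + 1/12) = 25/6; numerator = 1(12/13) - 2(1) = -14/13; a_2 = (-14/13)/(25/6) = -84/325
  n = 3: D(3) = 3(3 + 1/12) = 37/4; numerator = 1(-84/325) - 2(12/13) = -684/325; a_3 = (-684/325)/(37/4) = -2736/12025
  n = 4: D(4) = 4(4 + 1/12) = 49/3; numerator = 1(-2736/12025) - 2(-84/325) = 696/2405; a_4 = (696/2405)/(49/3) = 2088/117845

r = 1/3; a_0 = 1; a_1 = 12/13; a_2 = -84/325; a_3 = -2736/12025; a_4 = 2088/117845


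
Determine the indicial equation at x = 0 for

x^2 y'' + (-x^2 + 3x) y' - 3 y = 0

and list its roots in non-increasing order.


Divide by x^2 to reach normal form y'' + P_1(x) y' + P_2(x) y = 0 with P_1(x) = -1 + 3/x and P_2(x) = -3/x^2.
x = 0 is a singular point because the y'-coefficient -1 + 3/x has a pole at x = 0 and the y-coefficient -3/x^2 has a pole at x = 0.
It is a regular singular point because x P_1(x) = p(x) = 3 - x and x^2 P_2(x) = q(x) = -3 are polynomials, hence analytic at x = 0.
p(0) = 3,  q(0) = -3.
Indicial equation: r(r-1) + p(0) r + q(0) = 0, i.e. r^2 + (p(0) - 1) r + q(0) = 0, i.e. r^2 + 2 r - 3 = 0.
Discriminant: (2)^2 - 4(-3) = 16, so r = (-2 ± 4)/2.
Solving: r_1 = 1, r_2 = -3.

indicial: r^2 + 2 r - 3 = 0; roots r_1 = 1, r_2 = -3


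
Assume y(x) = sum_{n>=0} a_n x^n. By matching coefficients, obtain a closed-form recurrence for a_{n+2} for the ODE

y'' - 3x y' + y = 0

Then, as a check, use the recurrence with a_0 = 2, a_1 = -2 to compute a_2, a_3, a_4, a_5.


Substitute y = sum_n a_n x^n.
y''(x) has coefficient (n+2)(n+1) a_{n+2} at x^n;
-3 x y'(x) has coefficient -3 n a_n at x^n (shift);
y(x) has coefficient 1 a_n at x^n.
Matching x^n: (n+2)(n+1) a_{n+2} + (-3n + 1) a_n = 0.
Thus a_{n+2} = (3n - 1) / ((n+1)(n+2)) * a_n.

Check with a_0 = 2, a_1 = -2 (apply the recurrence for n = 0, 1, 2, 3): a_0 = 2, a_1 = -2, a_2 = -1, a_3 = -2/3, a_4 = -5/12, a_5 = -4/15.

a_(n+2) = (3n - 1) / ((n+1)(n+2)) * a_n; check: a_0 = 2, a_1 = -2, a_2 = -1, a_3 = -2/3, a_4 = -5/12, a_5 = -4/15


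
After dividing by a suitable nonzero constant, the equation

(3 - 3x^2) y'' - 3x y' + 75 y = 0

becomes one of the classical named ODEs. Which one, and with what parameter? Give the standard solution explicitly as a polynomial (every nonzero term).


All three coefficients share the factor 3; dividing through by 3 gives  (1 - x^2) y'' - x y' + 25 y = 0.
This matches the Chebyshev equation (1 - x^2) y'' - x y' + n^2 y = 0 (note the -x y' term, not -2x y') with n^2 = 25, so n = 5; the polynomial solution is T_5(x).
With y = sum_k a_k x^k, matching x^k gives (k+2)(k+1) a_{k+2} = (k^2 - n^2) a_k = (k - 5)(k + 5) a_k. The right side vanishes at k = 5, so the series with the parity of 5 terminates at degree 5.
Standard normalization: leading coefficient of T_n is 2^(n-1), so a_5 = 2^4 = 16. Work downward with a_k = (k+1)(k+2) a_{k+2} / ((k - 5)(k + 5)):
  a_3 = (4)(5)(16) / ((3 - 5)(3 + 5)) = 320/(-16) = -20
  a_1 = (2)(3)(-20) / ((1 - 5)(1 + 5)) = -120/(-24) = 5
Hence T_5(x) = 16 x^5 - 20 x^3 + 5 x.

T_5(x); series = 16 x^5 - 20 x^3 + 5 x


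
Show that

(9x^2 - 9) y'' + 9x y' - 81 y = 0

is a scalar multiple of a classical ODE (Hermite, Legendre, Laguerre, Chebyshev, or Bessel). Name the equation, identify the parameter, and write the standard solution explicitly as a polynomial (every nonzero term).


All three coefficients share the factor -9; dividing through by -9 gives  (1 - x^2) y'' - x y' + 9 y = 0.
This matches the Chebyshev equation (1 - x^2) y'' - x y' + n^2 y = 0 (note the -x y' term, not -2x y') with n^2 = 9, so n = 3; the polynomial solution is T_3(x).
With y = sum_k a_k x^k, matching x^k gives (k+2)(k+1) a_{k+2} = (k^2 - n^2) a_k = (k - 3)(k + 3) a_k. The right side vanishes at k = 3, so the series with the parity of 3 terminates at degree 3.
Standard normalization: leading coefficient of T_n is 2^(n-1), so a_3 = 2^2 = 4. Work downward with a_k = (k+1)(k+2) a_{k+2} / ((k - 3)(k + 3)):
  a_1 = (2)(3)(4) / ((1 - 3)(1 + 3)) = 24/(-8) = -3
Hence T_3(x) = 4 x^3 - 3 x.

T_3(x); series = 4 x^3 - 3 x


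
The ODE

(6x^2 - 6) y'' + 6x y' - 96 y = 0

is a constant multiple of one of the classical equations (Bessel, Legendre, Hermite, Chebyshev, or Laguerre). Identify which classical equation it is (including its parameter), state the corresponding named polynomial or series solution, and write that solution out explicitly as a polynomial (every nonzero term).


All three coefficients share the factor -6; dividing through by -6 gives  (1 - x^2) y'' - x y' + 16 y = 0.
This matches the Chebyshev equation (1 - x^2) y'' - x y' + n^2 y = 0 (note the -x y' term, not -2x y') with n^2 = 16, so n = 4; the polynomial solution is T_4(x).
With y = sum_k a_k x^k, matching x^k gives (k+2)(k+1) a_{k+2} = (k^2 - n^2) a_k = (k - 4)(k + 4) a_k. The right side vanishes at k = 4, so the series with the parity of 4 terminates at degree 4.
Standard normalization: leading coefficient of T_n is 2^(n-1), so a_4 = 2^3 = 8. Work downward with a_k = (k+1)(k+2) a_{k+2} / ((k - 4)(k + 4)):
  a_2 = (3)(4)(8) / ((2 - 4)(2 + 4)) = 96/(-12) = -8
  a_0 = (1)(2)(-8) / ((0 - 4)(0 + 4)) = -16/(-16) = 1
Hence T_4(x) = 8 x^4 - 8 x^2 + 1.

T_4(x); series = 8 x^4 - 8 x^2 + 1


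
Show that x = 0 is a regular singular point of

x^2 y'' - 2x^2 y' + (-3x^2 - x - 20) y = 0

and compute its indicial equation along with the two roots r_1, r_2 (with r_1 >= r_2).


Divide by x^2 to reach normal form y'' + P_1(x) y' + P_2(x) y = 0 with P_1(x) = -2 and P_2(x) = -3 - 1/x - 20/x^2.
x = 0 is a singular point because the y-coefficient -3 - 1/x - 20/x^2 has a pole at x = 0.
It is a regular singular point because x P_1(x) = p(x) = -2x and x^2 P_2(x) = q(x) = -3x^2 - x - 20 are polynomials, hence analytic at x = 0.
p(0) = 0,  q(0) = -20.
Indicial equation: r(r-1) + p(0) r + q(0) = 0, i.e. r^2 + (p(0) - 1) r + q(0) = 0, i.e. r^2 - 1 r - 20 = 0.
Discriminant: (-1)^2 - 4(-20) = 81, so r = (1 ± 9)/2.
Solving: r_1 = 5, r_2 = -4.

indicial: r^2 - 1 r - 20 = 0; roots r_1 = 5, r_2 = -4


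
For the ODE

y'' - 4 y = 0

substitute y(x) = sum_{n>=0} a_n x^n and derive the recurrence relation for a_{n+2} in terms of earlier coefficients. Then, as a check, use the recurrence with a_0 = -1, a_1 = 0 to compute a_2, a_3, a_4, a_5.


Substitute y = sum_n a_n x^n into y'' + (const) y = 0.
y''(x) = sum_{n>=0} (n+2)(n+1) a_{n+2} x^n.
The ODE becomes sum_n [(n+2)(n+1) a_{n+2} - 4 a_n] x^n = 0.
Setting each coefficient to zero gives the recurrence:
  (n+2)(n+1) a_{n+2} - 4 a_n = 0,
  a_{n+2} = 4 / ((n+1)(n+2)) a_n.

Check with a_0 = -1, a_1 = 0 (apply the recurrence for n = 0, 1, 2, 3): a_0 = -1, a_1 = 0, a_2 = -2, a_3 = 0, a_4 = -2/3, a_5 = 0.

a_{n+2} = 4/((n+1)(n+2)) * a_n; check: a_0 = -1, a_1 = 0, a_2 = -2, a_3 = 0, a_4 = -2/3, a_5 = 0


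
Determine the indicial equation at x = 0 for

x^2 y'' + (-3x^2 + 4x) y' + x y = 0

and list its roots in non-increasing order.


Divide by x^2 to reach normal form y'' + P_1(x) y' + P_2(x) y = 0 with P_1(x) = -3 + 4/x and P_2(x) = 1/x.
x = 0 is a singular point because the y'-coefficient -3 + 4/x has a pole at x = 0 and the y-coefficient 1/x has a pole at x = 0.
It is a regular singular point because x P_1(x) = p(x) = 4 - 3x and x^2 P_2(x) = q(x) = x are polynomials, hence analytic at x = 0.
p(0) = 4,  q(0) = 0.
Indicial equation: r(r-1) + p(0) r + q(0) = 0, i.e. r^2 + (p(0) - 1) r + q(0) = 0, i.e. r^2 + 3 r = 0.
Discriminant: (3)^2 - 4(0) = 9, so r = (-3 ± 3)/2.
Solving: r_1 = 0, r_2 = -3.

indicial: r^2 + 3 r = 0; roots r_1 = 0, r_2 = -3


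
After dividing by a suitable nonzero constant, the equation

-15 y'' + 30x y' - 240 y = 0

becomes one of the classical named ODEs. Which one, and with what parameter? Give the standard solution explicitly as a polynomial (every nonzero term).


All three coefficients share the factor -15; dividing through by -15 gives  y'' - 2x y' + 16 y = 0.
This matches the Hermite equation y'' - 2x y' + 2n y = 0 with 2n = 16, so n = 8; the polynomial solution is H_8(x).
With y = sum_k a_k x^k, matching x^k gives (k+2)(k+1) a_{k+2} = 2(k - n) a_k = 2(k - 8) a_k. The right side vanishes at k = 8, so the series with the parity of 8 terminates at degree 8.
Standard normalization: leading coefficient of H_n is 2^n, so a_8 = 2^8 = 256. Work downward with a_k = (k+1)(k+2) a_{k+2} / (2(k - n)):
  a_6 = (7)(8)(256) / (2(6 - 8)) = 14336/(-4) = -3584
  a_4 = (5)(6)(-3584) / (2(4 - 8)) = -107520/(-8) = 13440
  a_2 = (3)(4)(13440) / (2(2 - 8)) = 161280/(-12) = -13440
  a_0 = (1)(2)(-13440) / (2(0 - 8)) = -26880/(-16) = 1680
Hence H_8(x) = 256 x^8 - 3584 x^6 + 13440 x^4 - 13440 x^2 + 1680.

H_8(x); series = 256 x^8 - 3584 x^6 + 13440 x^4 - 13440 x^2 + 1680


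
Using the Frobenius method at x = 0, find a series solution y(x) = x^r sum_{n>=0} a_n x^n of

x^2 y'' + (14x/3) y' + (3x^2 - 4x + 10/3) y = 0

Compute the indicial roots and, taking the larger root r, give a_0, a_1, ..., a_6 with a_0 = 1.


Write in Frobenius form y'' + (p(x)/x) y' + (q(x)/x^2) y = 0:
  p(x) = 14/3,  q(x) = 3x^2 - 4x + 10/3.
Indicial equation: r(r-1) + (14/3) r + (10/3) = 0 -> roots r_1 = -5/3, r_2 = -2.
Take r = r_1 = -5/3. Let y(x) = x^r sum_{n>=0} a_n x^n with a_0 = 1.
Substitute y = x^r sum a_n x^n and match x^{r+n}. The recurrence is
  D(n) a_n - 4 a_{n-1} + 3 a_{n-2} = 0,  where D(n) = (r+n)(r+n-1) + (14/3)(r+n) + (10/3).
  a_n = [4 a_{n-1} - 3 a_{n-2}] / D(n).
Since the indicial polynomial factors as (r - r_1)(r - r_2), D(n) = (r_1 + n - r_1)(r_1 + n - r_2) = n(n + 1/3).
Evaluating step by step (a_0 = 1):
  n = 1: D(1) = 1(1 + 1/3) = 4/3; numerator = 4(1) = 4; a_1 = (4)/(4/3) = 3
  n = 2: D(2) = 2(2 + 1/3) = 14/3; numerator = 4(3) - 3(1) = 9; a_2 = (9)/(14/3) = 27/14
  n = 3: D(3) = 3(3 + 1/3) = 10; numerator = 4(27/14) - 3(3) = -9/7; a_3 = (-9/7)/(10) = -9/70
  n = 4: D(4) = 4(4 + 1/3) = 52/3; numerator = 4(-9/70) - 3(27/14) = -63/10; a_4 = (-63/10)/(52/3) = -189/520
  n = 5: D(5) = 5(5 + 1/3) = 80/3; numerator = 4(-189/520) - 3(-9/70) = -486/455; a_5 = (-486/455)/(80/3) = -729/18200
  n = 6: D(6) = 6(6 + 1/3) = 38; numerator = 4(-729/18200) - 3(-189/520) = 16929/18200; a_6 = (16929/18200)/(38) = 891/36400

r = -5/3; a_0 = 1; a_1 = 3; a_2 = 27/14; a_3 = -9/70; a_4 = -189/520; a_5 = -729/18200; a_6 = 891/36400


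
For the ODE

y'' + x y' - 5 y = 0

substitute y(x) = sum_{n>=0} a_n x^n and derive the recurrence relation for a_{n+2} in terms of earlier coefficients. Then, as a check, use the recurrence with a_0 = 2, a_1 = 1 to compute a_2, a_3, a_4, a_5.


Substitute y = sum_n a_n x^n.
y''(x) has coefficient (n+2)(n+1) a_{n+2} at x^n;
x y'(x) has coefficient n a_n at x^n (shift);
-5 y(x) has coefficient -5 a_n at x^n.
Matching x^n: (n+2)(n+1) a_{n+2} + (n - 5) a_n = 0.
Thus a_{n+2} = (-n + 5) / ((n+1)(n+2)) * a_n.

Check with a_0 = 2, a_1 = 1 (apply the recurrence for n = 0, 1, 2, 3): a_0 = 2, a_1 = 1, a_2 = 5, a_3 = 2/3, a_4 = 5/4, a_5 = 1/15.

a_(n+2) = (-n + 5) / ((n+1)(n+2)) * a_n; check: a_0 = 2, a_1 = 1, a_2 = 5, a_3 = 2/3, a_4 = 5/4, a_5 = 1/15


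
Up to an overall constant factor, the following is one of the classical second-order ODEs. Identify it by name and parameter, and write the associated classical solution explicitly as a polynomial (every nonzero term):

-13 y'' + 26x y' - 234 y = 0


All three coefficients share the factor -13; dividing through by -13 gives  y'' - 2x y' + 18 y = 0.
This matches the Hermite equation y'' - 2x y' + 2n y = 0 with 2n = 18, so n = 9; the polynomial solution is H_9(x).
With y = sum_k a_k x^k, matching x^k gives (k+2)(k+1) a_{k+2} = 2(k - n) a_k = 2(k - 9) a_k. The right side vanishes at k = 9, so the series with the parity of 9 terminates at degree 9.
Standard normalization: leading coefficient of H_n is 2^n, so a_9 = 2^9 = 512. Work downward with a_k = (k+1)(k+2) a_{k+2} / (2(k - n)):
  a_7 = (8)(9)(512) / (2(7 - 9)) = 36864/(-4) = -9216
  a_5 = (6)(7)(-9216) / (2(5 - 9)) = -387072/(-8) = 48384
  a_3 = (4)(5)(48384) / (2(3 - 9)) = 967680/(-12) = -80640
  a_1 = (2)(3)(-80640) / (2(1 - 9)) = -483840/(-16) = 30240
Hence H_9(x) = 512 x^9 - 9216 x^7 + 48384 x^5 - 80640 x^3 + 30240 x.

H_9(x); series = 512 x^9 - 9216 x^7 + 48384 x^5 - 80640 x^3 + 30240 x


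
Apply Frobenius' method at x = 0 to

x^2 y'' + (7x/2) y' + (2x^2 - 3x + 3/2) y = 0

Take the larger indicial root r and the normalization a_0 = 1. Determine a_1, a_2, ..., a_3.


Write in Frobenius form y'' + (p(x)/x) y' + (q(x)/x^2) y = 0:
  p(x) = 7/2,  q(x) = 2x^2 - 3x + 3/2.
Indicial equation: r(r-1) + (7/2) r + (3/2) = 0 -> roots r_1 = -1, r_2 = -3/2.
Take r = r_1 = -1. Let y(x) = x^r sum_{n>=0} a_n x^n with a_0 = 1.
Substitute y = x^r sum a_n x^n and match x^{r+n}. The recurrence is
  D(n) a_n - 3 a_{n-1} + 2 a_{n-2} = 0,  where D(n) = (r+n)(r+n-1) + (7/2)(r+n) + (3/2).
  a_n = [3 a_{n-1} - 2 a_{n-2}] / D(n).
Since the indicial polynomial factors as (r - r_1)(r - r_2), D(n) = (r_1 + n - r_1)(r_1 + n - r_2) = n(n + 1/2).
Evaluating step by step (a_0 = 1):
  n = 1: D(1) = 1(1 + 1/2) = 3/2; numerator = 3(1) = 3; a_1 = (3)/(3/2) = 2
  n = 2: D(2) = 2(2 + 1/2) = 5; numerator = 3(2) - 2(1) = 4; a_2 = (4)/(5) = 4/5
  n = 3: D(3) = 3(3 + 1/2) = 21/2; numerator = 3(4/5) - 2(2) = -8/5; a_3 = (-8/5)/(21/2) = -16/105

r = -1; a_0 = 1; a_1 = 2; a_2 = 4/5; a_3 = -16/105


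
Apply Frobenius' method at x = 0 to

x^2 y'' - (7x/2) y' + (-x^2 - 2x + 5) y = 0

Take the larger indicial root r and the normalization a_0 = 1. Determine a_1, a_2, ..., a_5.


Write in Frobenius form y'' + (p(x)/x) y' + (q(x)/x^2) y = 0:
  p(x) = -7/2,  q(x) = -x^2 - 2x + 5.
Indicial equation: r(r-1) + (-7/2) r + (5) = 0 -> roots r_1 = 5/2, r_2 = 2.
Take r = r_1 = 5/2. Let y(x) = x^r sum_{n>=0} a_n x^n with a_0 = 1.
Substitute y = x^r sum a_n x^n and match x^{r+n}. The recurrence is
  D(n) a_n - 2 a_{n-1} - 1 a_{n-2} = 0,  where D(n) = (r+n)(r+n-1) + (-7/2)(r+n) + (5).
  a_n = [2 a_{n-1} + 1 a_{n-2}] / D(n).
Since the indicial polynomial factors as (r - r_1)(r - r_2), D(n) = (r_1 + n - r_1)(r_1 + n - r_2) = n(n + 1/2).
Evaluating step by step (a_0 = 1):
  n = 1: D(1) = 1(1 + 1/2) = 3/2; numerator = 2(1) = 2; a_1 = (2)/(3/2) = 4/3
  n = 2: D(2) = 2(2 + 1/2) = 5; numerator = 2(4/3) + 1(1) = 11/3; a_2 = (11/3)/(5) = 11/15
  n = 3: D(3) = 3(3 + 1/2) = 21/2; numerator = 2(11/15) + 1(4/3) = 14/5; a_3 = (14/5)/(21/2) = 4/15
  n = 4: D(4) = 4(4 + 1/2) = 18; numerator = 2(4/15) + 1(11/15) = 19/15; a_4 = (19/15)/(18) = 19/270
  n = 5: D(5) = 5(5 + 1/2) = 55/2; numerator = 2(19/270) + 1(4/15) = 11/27; a_5 = (11/27)/(55/2) = 2/135

r = 5/2; a_0 = 1; a_1 = 4/3; a_2 = 11/15; a_3 = 4/15; a_4 = 19/270; a_5 = 2/135


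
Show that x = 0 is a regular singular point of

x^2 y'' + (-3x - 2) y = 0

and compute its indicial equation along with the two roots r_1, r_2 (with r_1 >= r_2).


Divide by x^2 to reach normal form y'' + P_1(x) y' + P_2(x) y = 0 with P_1(x) = 0 and P_2(x) = -3/x - 2/x^2.
x = 0 is a singular point because the y-coefficient -3/x - 2/x^2 has a pole at x = 0.
It is a regular singular point because x P_1(x) = p(x) = 0 and x^2 P_2(x) = q(x) = -3x - 2 are polynomials, hence analytic at x = 0.
p(0) = 0,  q(0) = -2.
Indicial equation: r(r-1) + p(0) r + q(0) = 0, i.e. r^2 + (p(0) - 1) r + q(0) = 0, i.e. r^2 - 1 r - 2 = 0.
Discriminant: (-1)^2 - 4(-2) = 9, so r = (1 ± 3)/2.
Solving: r_1 = 2, r_2 = -1.

indicial: r^2 - 1 r - 2 = 0; roots r_1 = 2, r_2 = -1


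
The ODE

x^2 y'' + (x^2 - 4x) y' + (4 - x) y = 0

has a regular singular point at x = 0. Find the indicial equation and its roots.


Divide by x^2 to reach normal form y'' + P_1(x) y' + P_2(x) y = 0 with P_1(x) = 1 - 4/x and P_2(x) = -1/x + 4/x^2.
x = 0 is a singular point because the y'-coefficient 1 - 4/x has a pole at x = 0 and the y-coefficient -1/x + 4/x^2 has a pole at x = 0.
It is a regular singular point because x P_1(x) = p(x) = x - 4 and x^2 P_2(x) = q(x) = 4 - x are polynomials, hence analytic at x = 0.
p(0) = -4,  q(0) = 4.
Indicial equation: r(r-1) + p(0) r + q(0) = 0, i.e. r^2 + (p(0) - 1) r + q(0) = 0, i.e. r^2 - 5 r + 4 = 0.
Discriminant: (-5)^2 - 4(4) = 9, so r = (5 ± 3)/2.
Solving: r_1 = 4, r_2 = 1.

indicial: r^2 - 5 r + 4 = 0; roots r_1 = 4, r_2 = 1


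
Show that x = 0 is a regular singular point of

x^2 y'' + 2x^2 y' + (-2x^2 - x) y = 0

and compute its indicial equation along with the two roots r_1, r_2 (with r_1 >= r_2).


Divide by x^2 to reach normal form y'' + P_1(x) y' + P_2(x) y = 0 with P_1(x) = 2 and P_2(x) = -2 - 1/x.
x = 0 is a singular point because the y-coefficient -2 - 1/x has a pole at x = 0.
It is a regular singular point because x P_1(x) = p(x) = 2x and x^2 P_2(x) = q(x) = -2x^2 - x are polynomials, hence analytic at x = 0.
p(0) = 0,  q(0) = 0.
Indicial equation: r(r-1) + p(0) r + q(0) = 0, i.e. r^2 + (p(0) - 1) r + q(0) = 0, i.e. r^2 - 1 r = 0.
Discriminant: (-1)^2 - 4(0) = 1, so r = (1 ± 1)/2.
Solving: r_1 = 1, r_2 = 0.

indicial: r^2 - 1 r = 0; roots r_1 = 1, r_2 = 0


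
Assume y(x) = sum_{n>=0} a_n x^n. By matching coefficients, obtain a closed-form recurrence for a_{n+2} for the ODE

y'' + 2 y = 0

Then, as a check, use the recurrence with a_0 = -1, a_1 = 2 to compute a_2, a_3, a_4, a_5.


Substitute y = sum_n a_n x^n into y'' + (const) y = 0.
y''(x) = sum_{n>=0} (n+2)(n+1) a_{n+2} x^n.
The ODE becomes sum_n [(n+2)(n+1) a_{n+2} + 2 a_n] x^n = 0.
Setting each coefficient to zero gives the recurrence:
  (n+2)(n+1) a_{n+2} + 2 a_n = 0,
  a_{n+2} = -2 / ((n+1)(n+2)) a_n.

Check with a_0 = -1, a_1 = 2 (apply the recurrence for n = 0, 1, 2, 3): a_0 = -1, a_1 = 2, a_2 = 1, a_3 = -2/3, a_4 = -1/6, a_5 = 1/15.

a_{n+2} = -2/((n+1)(n+2)) * a_n; check: a_0 = -1, a_1 = 2, a_2 = 1, a_3 = -2/3, a_4 = -1/6, a_5 = 1/15


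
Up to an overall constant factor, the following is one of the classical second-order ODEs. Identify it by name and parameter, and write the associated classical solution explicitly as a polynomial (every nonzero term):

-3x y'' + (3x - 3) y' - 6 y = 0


All three coefficients share the factor -3; dividing through by -3 gives  x y'' + (1 - x) y' + 2 y = 0.
This matches the Laguerre equation x y'' + (1 - x) y' + n y = 0 with n = 2; the polynomial solution is L_2(x).
With y = sum_k a_k x^k, matching x^k gives (k+1)k a_{k+1} + (k+1) a_{k+1} - k a_k + n a_k = 0, i.e. (k+1)^2 a_{k+1} = (k - n) a_k = (k - 2) a_k. The right side vanishes at k = 2, so the series terminates at degree 2.
Standard normalization L_n(0) = 1 gives a_0 = 1. Work upward with a_{k+1} = (k - 2) a_k / (k+1)^2:
  a_1 = (0 - 2)(1) / 1^2 = -2/1 = -2
  a_2 = (1 - 2)(-2) / 2^2 = 2/4 = 1/2
Hence L_2(x) = x^2/2 - 2 x + 1.

L_2(x); series = x^2/2 - 2 x + 1


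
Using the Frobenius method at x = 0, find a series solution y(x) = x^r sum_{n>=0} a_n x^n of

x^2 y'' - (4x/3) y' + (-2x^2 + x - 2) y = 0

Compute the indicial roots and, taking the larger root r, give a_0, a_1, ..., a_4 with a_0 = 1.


Write in Frobenius form y'' + (p(x)/x) y' + (q(x)/x^2) y = 0:
  p(x) = -4/3,  q(x) = -2x^2 + x - 2.
Indicial equation: r(r-1) + (-4/3) r + (-2) = 0 -> roots r_1 = 3, r_2 = -2/3.
Take r = r_1 = 3. Let y(x) = x^r sum_{n>=0} a_n x^n with a_0 = 1.
Substitute y = x^r sum a_n x^n and match x^{r+n}. The recurrence is
  D(n) a_n + 1 a_{n-1} - 2 a_{n-2} = 0,  where D(n) = (r+n)(r+n-1) + (-4/3)(r+n) + (-2).
  a_n = [-1 a_{n-1} + 2 a_{n-2}] / D(n).
Since the indicial polynomial factors as (r - r_1)(r - r_2), D(n) = (r_1 + n - r_1)(r_1 + n - r_2) = n(n + 11/3).
Evaluating step by step (a_0 = 1):
  n = 1: D(1) = 1(1 + 11/3) = 14/3; numerator = -1(1) = -1; a_1 = (-1)/(14/3) = -3/14
  n = 2: D(2) = 2(2 + 11/3) = 34/3; numerator = -1(-3/14) + 2(1) = 31/14; a_2 = (31/14)/(34/3) = 93/476
  n = 3: D(3) = 3(3 + 11/3) = 20; numerator = -1(93/476) + 2(-3/14) = -297/476; a_3 = (-297/476)/(20) = -297/9520
  n = 4: D(4) = 4(4 + 11/3) = 92/3; numerator = -1(-297/9520) + 2(93/476) = 4017/9520; a_4 = (4017/9520)/(92/3) = 12051/875840

r = 3; a_0 = 1; a_1 = -3/14; a_2 = 93/476; a_3 = -297/9520; a_4 = 12051/875840


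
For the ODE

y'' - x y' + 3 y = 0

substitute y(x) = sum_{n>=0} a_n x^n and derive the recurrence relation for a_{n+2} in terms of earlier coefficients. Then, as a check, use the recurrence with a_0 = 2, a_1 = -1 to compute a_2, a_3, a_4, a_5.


Substitute y = sum_n a_n x^n.
y''(x) has coefficient (n+2)(n+1) a_{n+2} at x^n;
-x y'(x) has coefficient -n a_n at x^n (shift);
3 y(x) has coefficient 3 a_n at x^n.
Matching x^n: (n+2)(n+1) a_{n+2} + (-n + 3) a_n = 0.
Thus a_{n+2} = (n - 3) / ((n+1)(n+2)) * a_n.

Check with a_0 = 2, a_1 = -1 (apply the recurrence for n = 0, 1, 2, 3): a_0 = 2, a_1 = -1, a_2 = -3, a_3 = 1/3, a_4 = 1/4, a_5 = 0.

a_(n+2) = (n - 3) / ((n+1)(n+2)) * a_n; check: a_0 = 2, a_1 = -1, a_2 = -3, a_3 = 1/3, a_4 = 1/4, a_5 = 0


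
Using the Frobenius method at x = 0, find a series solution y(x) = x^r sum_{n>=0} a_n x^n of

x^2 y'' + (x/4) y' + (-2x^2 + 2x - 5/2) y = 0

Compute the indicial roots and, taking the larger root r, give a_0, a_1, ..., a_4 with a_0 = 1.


Write in Frobenius form y'' + (p(x)/x) y' + (q(x)/x^2) y = 0:
  p(x) = 1/4,  q(x) = -2x^2 + 2x - 5/2.
Indicial equation: r(r-1) + (1/4) r + (-5/2) = 0 -> roots r_1 = 2, r_2 = -5/4.
Take r = r_1 = 2. Let y(x) = x^r sum_{n>=0} a_n x^n with a_0 = 1.
Substitute y = x^r sum a_n x^n and match x^{r+n}. The recurrence is
  D(n) a_n + 2 a_{n-1} - 2 a_{n-2} = 0,  where D(n) = (r+n)(r+n-1) + (1/4)(r+n) + (-5/2).
  a_n = [-2 a_{n-1} + 2 a_{n-2}] / D(n).
Since the indicial polynomial factors as (r - r_1)(r - r_2), D(n) = (r_1 + n - r_1)(r_1 + n - r_2) = n(n + 13/4).
Evaluating step by step (a_0 = 1):
  n = 1: D(1) = 1(1 + 13/4) = 17/4; numerator = -2(1) = -2; a_1 = (-2)/(17/4) = -8/17
  n = 2: D(2) = 2(2 + 13/4) = 21/2; numerator = -2(-8/17) + 2(1) = 50/17; a_2 = (50/17)/(21/2) = 100/357
  n = 3: D(3) = 3(3 + 13/4) = 75/4; numerator = -2(100/357) + 2(-8/17) = -536/357; a_3 = (-536/357)/(75/4) = -2144/26775
  n = 4: D(4) = 4(4 + 13/4) = 29; numerator = -2(-2144/26775) + 2(100/357) = 19288/26775; a_4 = (19288/26775)/(29) = 19288/776475

r = 2; a_0 = 1; a_1 = -8/17; a_2 = 100/357; a_3 = -2144/26775; a_4 = 19288/776475


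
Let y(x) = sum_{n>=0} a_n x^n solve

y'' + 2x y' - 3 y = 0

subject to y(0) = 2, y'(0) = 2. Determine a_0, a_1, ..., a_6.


Ansatz: y(x) = sum_{n>=0} a_n x^n, so y'(x) = sum_{n>=1} n a_n x^(n-1) and y''(x) = sum_{n>=2} n(n-1) a_n x^(n-2).
Substitute into P(x) y'' + Q(x) y' + R(x) y = 0 with P(x) = 1, Q(x) = 2x, R(x) = -3, and match powers of x.
Initial conditions: a_0 = 2, a_1 = 2.
Setting the coefficient of each power of x to zero and solving order by order (substituting the coefficients already found):
  x^0: 2 a_2 - 3 a_0 = 0  ->  2 a_2 = 3 a_0 = 6  ->  a_2 = 3
  x^1: 6 a_3 - a_1 = 0  ->  6 a_3 = a_1 = 2  ->  a_3 = 1/3
  x^2: 12 a_4 + a_2 = 0  ->  12 a_4 = -a_2 = -3  ->  a_4 = -1/4
  x^3: 20 a_5 + 3 a_3 = 0  ->  20 a_5 = -3 a_3 = -1  ->  a_5 = -1/20
  x^4: 30 a_6 + 5 a_4 = 0  ->  30 a_6 = -5 a_4 = 5/4  ->  a_6 = 1/24
Truncated series: y(x) = 2 + 2 x + 3 x^2 + (1/3) x^3 - (1/4) x^4 - (1/20) x^5 + (1/24) x^6 + O(x^7).

a_0 = 2; a_1 = 2; a_2 = 3; a_3 = 1/3; a_4 = -1/4; a_5 = -1/20; a_6 = 1/24


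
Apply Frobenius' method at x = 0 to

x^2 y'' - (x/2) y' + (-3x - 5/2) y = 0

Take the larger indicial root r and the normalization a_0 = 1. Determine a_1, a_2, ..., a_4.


Write in Frobenius form y'' + (p(x)/x) y' + (q(x)/x^2) y = 0:
  p(x) = -1/2,  q(x) = -3x - 5/2.
Indicial equation: r(r-1) + (-1/2) r + (-5/2) = 0 -> roots r_1 = 5/2, r_2 = -1.
Take r = r_1 = 5/2. Let y(x) = x^r sum_{n>=0} a_n x^n with a_0 = 1.
Substitute y = x^r sum a_n x^n and match x^{r+n}. The recurrence is
  D(n) a_n - 3 a_{n-1} = 0,  where D(n) = (r+n)(r+n-1) + (-1/2)(r+n) + (-5/2).
  a_n = 3 / D(n) * a_{n-1}.
Since the indicial polynomial factors as (r - r_1)(r - r_2), D(n) = (r_1 + n - r_1)(r_1 + n - r_2) = n(n + 7/2).
Evaluating step by step (a_0 = 1):
  n = 1: D(1) = 1(1 + 7/2) = 9/2; numerator = 3(1) = 3; a_1 = (3)/(9/2) = 2/3
  n = 2: D(2) = 2(2 + 7/2) = 11; numerator = 3(2/3) = 2; a_2 = (2)/(11) = 2/11
  n = 3: D(3) = 3(3 + 7/2) = 39/2; numerator = 3(2/11) = 6/11; a_3 = (6/11)/(39/2) = 4/143
  n = 4: D(4) = 4(4 + 7/2) = 30; numerator = 3(4/143) = 12/143; a_4 = (12/143)/(30) = 2/715

r = 5/2; a_0 = 1; a_1 = 2/3; a_2 = 2/11; a_3 = 4/143; a_4 = 2/715


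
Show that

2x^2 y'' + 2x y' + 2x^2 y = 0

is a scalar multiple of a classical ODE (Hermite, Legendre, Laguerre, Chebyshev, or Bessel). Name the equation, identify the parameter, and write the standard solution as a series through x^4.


All three coefficients share the factor 2; dividing through by 2 gives  x^2 y'' + x y' + x^2 y = 0.
This matches the Bessel equation x^2 y'' + x y' + (x^2 - nu^2) y = 0 with nu^2 = 0, so nu = 0; the solution bounded at x = 0 is J_0(x).
Frobenius at x = 0: indicial roots ±nu; for r = nu the recurrence k(k + 2nu) c_k = -c_{k-2} gives the standard series J_nu(x) = sum_{k>=0} (-1)^k / (k! (k+nu)!) (x/2)^(2k+nu). Evaluate the first 3 terms:
  k = 0: (-1)^0 / (0! * 0! * 2^0) x^0 = 1/(1*1*1) x^0 = (1) x^0
  k = 1: (-1)^1 / (1! * 1! * 2^2) x^2 = -1/(1*1*4) x^2 = (-1/4) x^2
  k = 2: (-1)^2 / (2! * 2! * 2^4) x^4 = 1/(2*2*16) x^4 = (1/64) x^4
Hence J_0(x) = x^4/64 - x^2/4 + 1 + ....

J_0(x); series = x^4/64 - x^2/4 + 1


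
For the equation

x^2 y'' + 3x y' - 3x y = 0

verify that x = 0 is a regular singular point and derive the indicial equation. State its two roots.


Divide by x^2 to reach normal form y'' + P_1(x) y' + P_2(x) y = 0 with P_1(x) = 3/x and P_2(x) = -3/x.
x = 0 is a singular point because the y'-coefficient 3/x has a pole at x = 0 and the y-coefficient -3/x has a pole at x = 0.
It is a regular singular point because x P_1(x) = p(x) = 3 and x^2 P_2(x) = q(x) = -3x are polynomials, hence analytic at x = 0.
p(0) = 3,  q(0) = 0.
Indicial equation: r(r-1) + p(0) r + q(0) = 0, i.e. r^2 + (p(0) - 1) r + q(0) = 0, i.e. r^2 + 2 r = 0.
Discriminant: (2)^2 - 4(0) = 4, so r = (-2 ± 2)/2.
Solving: r_1 = 0, r_2 = -2.

indicial: r^2 + 2 r = 0; roots r_1 = 0, r_2 = -2


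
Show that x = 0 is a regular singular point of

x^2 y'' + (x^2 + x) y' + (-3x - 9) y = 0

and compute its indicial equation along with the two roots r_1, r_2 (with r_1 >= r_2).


Divide by x^2 to reach normal form y'' + P_1(x) y' + P_2(x) y = 0 with P_1(x) = 1 + 1/x and P_2(x) = -3/x - 9/x^2.
x = 0 is a singular point because the y'-coefficient 1 + 1/x has a pole at x = 0 and the y-coefficient -3/x - 9/x^2 has a pole at x = 0.
It is a regular singular point because x P_1(x) = p(x) = x + 1 and x^2 P_2(x) = q(x) = -3x - 9 are polynomials, hence analytic at x = 0.
p(0) = 1,  q(0) = -9.
Indicial equation: r(r-1) + p(0) r + q(0) = 0, i.e. r^2 + (p(0) - 1) r + q(0) = 0, i.e. r^2 - 9 = 0.
Discriminant: (0)^2 - 4(-9) = 36, so r = (0 ± 6)/2.
Solving: r_1 = 3, r_2 = -3.

indicial: r^2 - 9 = 0; roots r_1 = 3, r_2 = -3


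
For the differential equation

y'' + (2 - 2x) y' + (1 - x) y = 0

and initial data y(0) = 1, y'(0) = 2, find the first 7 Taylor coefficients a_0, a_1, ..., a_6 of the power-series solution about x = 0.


Ansatz: y(x) = sum_{n>=0} a_n x^n, so y'(x) = sum_{n>=1} n a_n x^(n-1) and y''(x) = sum_{n>=2} n(n-1) a_n x^(n-2).
Substitute into P(x) y'' + Q(x) y' + R(x) y = 0 with P(x) = 1, Q(x) = 2 - 2x, R(x) = 1 - x, and match powers of x.
Initial conditions: a_0 = 1, a_1 = 2.
Setting the coefficient of each power of x to zero and solving order by order (substituting the coefficients already found):
  x^0: 2 a_2 + 2 a_1 + a_0 = 0  ->  2 a_2 = -2 a_1 - a_0 = -5  ->  a_2 = -5/2
  x^1: 6 a_3 + 4 a_2 - a_1 - a_0 = 0  ->  6 a_3 = -4 a_2 + a_1 + a_0 = 13  ->  a_3 = 13/6
  x^2: 12 a_4 + 6 a_3 - 3 a_2 - a_1 = 0  ->  12 a_4 = -6 a_3 + 3 a_2 + a_1 = -37/2  ->  a_4 = -37/24
  x^3: 20 a_5 + 8 a_4 - 5 a_3 - a_2 = 0  ->  20 a_5 = -8 a_4 + 5 a_3 + a_2 = 62/3  ->  a_5 = 31/30
  x^4: 30 a_6 + 10 a_5 - 7 a_4 - a_3 = 0  ->  30 a_6 = -10 a_5 + 7 a_4 + a_3 = -455/24  ->  a_6 = -91/144
Truncated series: y(x) = 1 + 2 x - (5/2) x^2 + (13/6) x^3 - (37/24) x^4 + (31/30) x^5 - (91/144) x^6 + O(x^7).

a_0 = 1; a_1 = 2; a_2 = -5/2; a_3 = 13/6; a_4 = -37/24; a_5 = 31/30; a_6 = -91/144
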